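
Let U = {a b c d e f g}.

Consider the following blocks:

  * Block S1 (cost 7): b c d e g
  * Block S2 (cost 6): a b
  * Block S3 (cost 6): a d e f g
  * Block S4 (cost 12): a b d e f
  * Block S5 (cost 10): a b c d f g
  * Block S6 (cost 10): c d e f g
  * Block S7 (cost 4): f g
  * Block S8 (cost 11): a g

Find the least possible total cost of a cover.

13

S1, S3 together cover every item (S1 ∪ S3 = {a, b, c, d, e, f, g}); total cost 7 + 6 = 13.
No covering selection has total cost below 13.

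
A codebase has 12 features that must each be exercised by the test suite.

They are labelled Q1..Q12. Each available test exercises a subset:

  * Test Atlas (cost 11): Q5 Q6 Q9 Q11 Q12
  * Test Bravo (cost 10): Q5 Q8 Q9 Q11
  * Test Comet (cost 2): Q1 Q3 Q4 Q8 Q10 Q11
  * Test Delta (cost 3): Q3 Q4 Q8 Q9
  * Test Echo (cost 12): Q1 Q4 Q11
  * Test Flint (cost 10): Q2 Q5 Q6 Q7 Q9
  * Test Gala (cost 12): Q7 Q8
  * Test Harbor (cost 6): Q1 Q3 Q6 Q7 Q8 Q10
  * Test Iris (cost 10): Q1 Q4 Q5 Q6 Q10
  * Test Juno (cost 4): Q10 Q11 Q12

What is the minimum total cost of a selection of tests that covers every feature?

Comet, Flint, Juno together cover every feature (Comet ∪ Flint ∪ Juno = {Q1, Q2, Q3, Q4, Q5, Q6, Q7, Q8, Q9, Q10, Q11, Q12}); total cost 2 + 10 + 4 = 16.
No covering selection has total cost below 16.

16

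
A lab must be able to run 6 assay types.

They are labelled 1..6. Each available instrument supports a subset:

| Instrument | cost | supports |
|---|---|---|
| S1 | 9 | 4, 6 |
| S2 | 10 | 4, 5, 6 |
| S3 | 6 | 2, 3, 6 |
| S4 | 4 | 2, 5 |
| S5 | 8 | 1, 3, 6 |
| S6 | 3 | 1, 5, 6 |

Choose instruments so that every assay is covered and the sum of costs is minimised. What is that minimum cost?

S1, S3, S6 together cover every assay (S1 ∪ S3 ∪ S6 = {1, 2, 3, 4, 5, 6}); total cost 9 + 6 + 3 = 18.
No covering selection has total cost below 18.

18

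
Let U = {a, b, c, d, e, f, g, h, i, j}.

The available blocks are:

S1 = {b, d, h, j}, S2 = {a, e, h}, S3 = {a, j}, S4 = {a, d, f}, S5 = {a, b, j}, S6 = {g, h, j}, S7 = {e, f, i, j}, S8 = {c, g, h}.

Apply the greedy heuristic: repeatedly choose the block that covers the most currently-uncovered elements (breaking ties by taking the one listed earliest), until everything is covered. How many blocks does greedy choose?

Greedy: pick S1 (covers 4 new) → pick S7 (covers 3 new) → pick S8 (covers 2 new) → pick S2 (covers 1 new). Total picks: 4.

4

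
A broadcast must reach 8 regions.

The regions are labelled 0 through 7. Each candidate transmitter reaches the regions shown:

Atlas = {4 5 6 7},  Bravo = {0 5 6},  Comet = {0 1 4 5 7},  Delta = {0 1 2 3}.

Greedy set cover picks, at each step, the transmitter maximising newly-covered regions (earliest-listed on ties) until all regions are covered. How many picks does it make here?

3

Greedy: pick Comet (covers 5 new) → pick Delta (covers 2 new) → pick Atlas (covers 1 new). Total picks: 3.
(The true minimum cover uses only 2 transmitters, so greedy is not optimal here.)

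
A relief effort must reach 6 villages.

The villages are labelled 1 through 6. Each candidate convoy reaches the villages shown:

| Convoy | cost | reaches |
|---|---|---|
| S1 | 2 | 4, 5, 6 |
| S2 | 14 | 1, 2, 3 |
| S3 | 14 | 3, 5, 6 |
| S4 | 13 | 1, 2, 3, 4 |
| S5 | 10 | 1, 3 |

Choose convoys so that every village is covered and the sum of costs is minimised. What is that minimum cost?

S1, S4 together cover every village (S1 ∪ S4 = {1, 2, 3, 4, 5, 6}); total cost 2 + 13 = 15.
No covering selection has total cost below 15.

15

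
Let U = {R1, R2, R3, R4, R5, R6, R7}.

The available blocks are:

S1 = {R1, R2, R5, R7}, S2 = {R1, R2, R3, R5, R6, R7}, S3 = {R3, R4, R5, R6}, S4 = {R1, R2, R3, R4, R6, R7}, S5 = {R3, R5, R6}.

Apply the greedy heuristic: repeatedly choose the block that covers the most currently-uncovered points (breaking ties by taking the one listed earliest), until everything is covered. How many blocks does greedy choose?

2

Greedy: pick S2 (covers 6 new) → pick S3 (covers 1 new). Total picks: 2.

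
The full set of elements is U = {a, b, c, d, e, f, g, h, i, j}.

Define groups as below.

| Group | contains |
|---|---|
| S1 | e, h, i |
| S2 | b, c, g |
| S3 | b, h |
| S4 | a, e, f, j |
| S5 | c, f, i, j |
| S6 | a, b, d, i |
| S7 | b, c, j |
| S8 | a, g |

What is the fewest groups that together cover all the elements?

4

Take {S1, S5, S6, S8}. Their union is {a, b, c, d, e, f, g, h, i, j}, which is all 10 elements.
No 3 of the 8 groups cover everything (all 56 combinations miss at least one element), so 4 is optimal.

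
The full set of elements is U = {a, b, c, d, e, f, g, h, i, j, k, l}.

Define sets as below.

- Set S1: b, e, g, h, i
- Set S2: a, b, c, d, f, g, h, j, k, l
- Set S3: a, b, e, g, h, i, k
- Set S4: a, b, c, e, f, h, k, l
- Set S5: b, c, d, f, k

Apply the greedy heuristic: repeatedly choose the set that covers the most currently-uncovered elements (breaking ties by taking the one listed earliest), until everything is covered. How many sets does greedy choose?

Greedy: pick S2 (covers 10 new) → pick S1 (covers 2 new). Total picks: 2.

2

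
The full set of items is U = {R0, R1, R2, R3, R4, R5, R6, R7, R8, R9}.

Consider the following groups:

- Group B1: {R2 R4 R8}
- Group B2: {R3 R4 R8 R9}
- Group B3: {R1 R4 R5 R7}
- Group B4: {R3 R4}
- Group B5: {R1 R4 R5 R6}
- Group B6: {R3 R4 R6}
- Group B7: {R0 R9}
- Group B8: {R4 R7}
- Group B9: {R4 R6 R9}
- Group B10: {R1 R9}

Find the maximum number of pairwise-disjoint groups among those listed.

2

B6, B10 are pairwise disjoint (B6={R3,R4,R6}; B10={R1,R9}).
Every remaining group overlaps one of these, and no 3 of the listed groups are pairwise disjoint, so 2 is the maximum.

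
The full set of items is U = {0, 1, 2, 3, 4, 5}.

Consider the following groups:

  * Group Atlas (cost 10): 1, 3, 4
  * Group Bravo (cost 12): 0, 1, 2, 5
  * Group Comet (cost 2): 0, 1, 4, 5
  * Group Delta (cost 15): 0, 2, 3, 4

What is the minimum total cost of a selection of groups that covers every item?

17

Comet, Delta together cover every item (Comet ∪ Delta = {0, 1, 2, 3, 4, 5}); total cost 2 + 15 = 17.
No covering selection has total cost below 17.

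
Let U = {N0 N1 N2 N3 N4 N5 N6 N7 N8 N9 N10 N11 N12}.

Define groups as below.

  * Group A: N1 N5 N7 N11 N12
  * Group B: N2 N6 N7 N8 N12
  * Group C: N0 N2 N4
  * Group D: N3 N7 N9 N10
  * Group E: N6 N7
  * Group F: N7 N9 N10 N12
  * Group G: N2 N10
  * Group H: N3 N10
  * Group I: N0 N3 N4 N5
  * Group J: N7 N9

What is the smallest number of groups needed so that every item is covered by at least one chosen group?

Take {A, B, C, D}. Their union is {N0, N1, N2, N3, N4, N5, N6, N7, N8, N9, N10, N11, N12}, which is all 13 items.
Only A contains N1, so A is forced; the remaining 8 items need at least 3 more groups (each remaining group adds at most 3) — so at least 4 groups are needed, and 4 is optimal.

4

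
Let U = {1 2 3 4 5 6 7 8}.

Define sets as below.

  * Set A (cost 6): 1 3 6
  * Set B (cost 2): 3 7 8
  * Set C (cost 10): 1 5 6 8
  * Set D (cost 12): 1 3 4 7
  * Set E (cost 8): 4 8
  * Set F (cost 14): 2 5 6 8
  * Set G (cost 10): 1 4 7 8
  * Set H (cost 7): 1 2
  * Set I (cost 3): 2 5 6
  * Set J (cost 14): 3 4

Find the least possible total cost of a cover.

15

B, G, I together cover every element (B ∪ G ∪ I = {1, 2, 3, 4, 5, 6, 7, 8}); total cost 2 + 10 + 3 = 15.
No covering selection has total cost below 15.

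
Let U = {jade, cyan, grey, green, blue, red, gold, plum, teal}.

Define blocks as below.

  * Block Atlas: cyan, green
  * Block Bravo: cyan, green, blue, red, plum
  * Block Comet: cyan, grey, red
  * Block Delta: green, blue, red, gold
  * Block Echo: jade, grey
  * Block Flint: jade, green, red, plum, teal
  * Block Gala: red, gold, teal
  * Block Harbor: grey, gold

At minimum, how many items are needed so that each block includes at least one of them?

3

The 3 items {jade, cyan, gold} hit every block.
The blocks Atlas, Echo, Gala are pairwise disjoint, so any hitting set needs a separate item for each — at least 3. Hence 3 is optimal.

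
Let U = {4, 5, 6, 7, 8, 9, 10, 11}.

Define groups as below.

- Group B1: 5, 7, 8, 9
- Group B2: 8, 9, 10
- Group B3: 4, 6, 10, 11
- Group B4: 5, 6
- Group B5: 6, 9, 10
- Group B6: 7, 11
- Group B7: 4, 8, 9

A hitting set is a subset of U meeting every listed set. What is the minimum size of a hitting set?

3

H = {6, 9, 11} meets every group (each contains at least one member of H), and |H| = 3.
The groups B4, B6, B7 are pairwise disjoint, so any hitting set needs a separate item for each — at least 3. Hence 3 is optimal.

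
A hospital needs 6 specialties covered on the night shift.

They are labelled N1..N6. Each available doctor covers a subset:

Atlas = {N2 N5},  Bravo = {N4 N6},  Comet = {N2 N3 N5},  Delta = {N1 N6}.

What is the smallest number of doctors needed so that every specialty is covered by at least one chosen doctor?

3

Take {Bravo, Comet, Delta}. Their union is {N1, N2, N3, N4, N5, N6}, which is all 6 specialties.
Only Delta contains N1, so Delta is forced; the remaining 4 specialties need at least 2 more doctors (each remaining doctor adds at most 3) — so at least 3 doctors are needed, and 3 is optimal.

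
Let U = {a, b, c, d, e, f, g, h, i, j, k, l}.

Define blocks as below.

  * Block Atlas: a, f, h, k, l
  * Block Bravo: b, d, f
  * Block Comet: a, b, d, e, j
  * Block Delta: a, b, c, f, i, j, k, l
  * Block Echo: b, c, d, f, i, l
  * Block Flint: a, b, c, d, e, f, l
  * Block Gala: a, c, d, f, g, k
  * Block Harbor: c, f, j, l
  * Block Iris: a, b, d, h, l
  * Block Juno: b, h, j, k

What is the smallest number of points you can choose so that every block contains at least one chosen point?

2

Take T = {b, f}. Each listed block contains at least one of these, so T is a hitting set of size 2.
No single point lies in every block, so at least 2 are needed and 2 is optimal.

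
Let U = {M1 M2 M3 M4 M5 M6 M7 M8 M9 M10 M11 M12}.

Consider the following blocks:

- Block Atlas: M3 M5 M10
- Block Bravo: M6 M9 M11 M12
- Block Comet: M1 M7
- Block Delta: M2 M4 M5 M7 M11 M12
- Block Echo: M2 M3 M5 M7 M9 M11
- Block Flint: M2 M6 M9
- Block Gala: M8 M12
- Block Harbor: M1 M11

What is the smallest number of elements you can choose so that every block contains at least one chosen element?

4

Take H = {M1, M9, M10, M12}. Each listed block contains at least one of these, so H is a hitting set of size 4.
The blocks Atlas, Comet, Flint, Gala are pairwise disjoint, so any hitting set needs a separate element for each — at least 4. Hence 4 is optimal.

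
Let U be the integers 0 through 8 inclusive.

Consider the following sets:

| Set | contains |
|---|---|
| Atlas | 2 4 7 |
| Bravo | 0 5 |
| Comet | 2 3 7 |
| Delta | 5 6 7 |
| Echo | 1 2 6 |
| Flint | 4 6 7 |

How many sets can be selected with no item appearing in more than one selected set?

Atlas, Bravo are pairwise disjoint (Atlas={2,4,7}; Bravo={0,5}).
Every remaining set overlaps one of these, and no 3 of the listed sets are pairwise disjoint, so 2 is the maximum.

2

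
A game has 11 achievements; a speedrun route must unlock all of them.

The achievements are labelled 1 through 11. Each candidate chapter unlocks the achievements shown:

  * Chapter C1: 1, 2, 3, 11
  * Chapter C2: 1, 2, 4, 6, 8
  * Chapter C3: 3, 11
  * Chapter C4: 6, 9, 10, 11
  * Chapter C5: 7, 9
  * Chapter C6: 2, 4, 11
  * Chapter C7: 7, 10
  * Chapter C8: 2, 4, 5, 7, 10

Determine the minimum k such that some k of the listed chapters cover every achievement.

4

C2 and C3 and C4 and C8 together: C2 ∪ C3 ∪ C4 ∪ C8 = {1, 2, 3, 4, 5, 6, 7, 8, 9, 10, 11} — every achievement is covered.
No 3 of the 8 chapters cover everything (all 56 combinations miss at least one achievement), so 4 is optimal.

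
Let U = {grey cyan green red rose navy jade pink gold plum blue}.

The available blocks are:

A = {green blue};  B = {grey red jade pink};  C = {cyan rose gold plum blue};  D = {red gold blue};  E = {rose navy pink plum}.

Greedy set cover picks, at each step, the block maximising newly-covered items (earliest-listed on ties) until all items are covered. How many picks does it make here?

4

Greedy: pick C (covers 5 new) → pick B (covers 4 new) → pick A (covers 1 new) → pick E (covers 1 new). Total picks: 4.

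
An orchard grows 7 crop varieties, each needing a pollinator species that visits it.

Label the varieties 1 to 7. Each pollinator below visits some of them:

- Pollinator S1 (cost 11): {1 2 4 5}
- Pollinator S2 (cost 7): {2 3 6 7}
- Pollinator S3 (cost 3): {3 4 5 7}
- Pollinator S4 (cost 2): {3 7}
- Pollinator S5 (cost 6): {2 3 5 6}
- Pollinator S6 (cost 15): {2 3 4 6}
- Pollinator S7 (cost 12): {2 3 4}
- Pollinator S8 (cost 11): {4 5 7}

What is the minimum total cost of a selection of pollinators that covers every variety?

S1, S2 together cover every variety (S1 ∪ S2 = {1, 2, 3, 4, 5, 6, 7}); total cost 11 + 7 = 18.
The greedy pick S3, S5, S1 costs 20; no covering selection beats 18.

18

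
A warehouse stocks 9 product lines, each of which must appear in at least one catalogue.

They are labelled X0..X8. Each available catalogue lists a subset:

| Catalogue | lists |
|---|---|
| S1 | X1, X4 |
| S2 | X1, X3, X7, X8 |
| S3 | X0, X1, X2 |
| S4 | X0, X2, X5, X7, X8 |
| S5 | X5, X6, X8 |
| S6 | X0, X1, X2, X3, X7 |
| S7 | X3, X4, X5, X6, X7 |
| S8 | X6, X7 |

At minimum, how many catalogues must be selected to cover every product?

Take {S1, S4, S7}. Their union is {X0, X1, X2, X3, X4, X5, X6, X7, X8}, which is all 9 products.
No 2 of the 8 catalogues cover everything (all 28 combinations miss at least one product), so 3 is optimal.

3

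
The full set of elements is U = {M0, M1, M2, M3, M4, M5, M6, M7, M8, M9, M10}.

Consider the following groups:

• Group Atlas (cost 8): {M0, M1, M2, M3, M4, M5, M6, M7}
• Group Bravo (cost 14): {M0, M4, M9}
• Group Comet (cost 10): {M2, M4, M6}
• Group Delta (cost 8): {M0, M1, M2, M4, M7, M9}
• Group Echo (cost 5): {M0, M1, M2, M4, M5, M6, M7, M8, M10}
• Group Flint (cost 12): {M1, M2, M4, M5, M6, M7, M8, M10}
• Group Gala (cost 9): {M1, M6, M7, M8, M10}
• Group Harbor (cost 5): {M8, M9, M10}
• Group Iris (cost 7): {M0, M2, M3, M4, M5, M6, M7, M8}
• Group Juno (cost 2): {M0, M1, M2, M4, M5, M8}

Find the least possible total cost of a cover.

Atlas, Harbor together cover every element (Atlas ∪ Harbor = {M0, M1, M2, M3, M4, M5, M6, M7, M8, M9, M10}); total cost 8 + 5 = 13.
The greedy pick Juno, Echo, Harbor, Iris costs 19; no covering selection beats 13.

13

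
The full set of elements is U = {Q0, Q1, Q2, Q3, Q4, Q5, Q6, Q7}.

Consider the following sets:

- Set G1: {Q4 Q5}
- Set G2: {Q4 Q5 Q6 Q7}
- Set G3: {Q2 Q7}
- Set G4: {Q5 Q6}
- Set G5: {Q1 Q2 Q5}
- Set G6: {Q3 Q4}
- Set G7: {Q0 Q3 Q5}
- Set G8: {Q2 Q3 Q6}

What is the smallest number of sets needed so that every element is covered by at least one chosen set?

G2 and G5 and G7 together: G2 ∪ G5 ∪ G7 = {Q0, Q1, Q2, Q3, Q4, Q5, Q6, Q7} — every element is covered.
Only G7 contains Q0, so G7 is forced; the remaining 5 elements need at least 2 more sets (each remaining set adds at most 3) — so at least 3 sets are needed, and 3 is optimal.

3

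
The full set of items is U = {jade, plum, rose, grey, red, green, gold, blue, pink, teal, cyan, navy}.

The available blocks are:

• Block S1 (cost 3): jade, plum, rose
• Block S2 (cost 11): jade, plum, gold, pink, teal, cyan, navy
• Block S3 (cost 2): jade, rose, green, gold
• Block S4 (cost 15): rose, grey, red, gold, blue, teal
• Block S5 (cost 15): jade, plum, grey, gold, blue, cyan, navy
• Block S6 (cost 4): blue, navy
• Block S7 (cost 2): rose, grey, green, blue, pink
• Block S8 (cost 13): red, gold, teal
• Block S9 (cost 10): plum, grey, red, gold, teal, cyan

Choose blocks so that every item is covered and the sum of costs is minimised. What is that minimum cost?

S3, S6, S7, S9 together cover every item (S3 ∪ S6 ∪ S7 ∪ S9 = {jade, plum, rose, grey, red, green, gold, blue, pink, teal, cyan, navy}); total cost 2 + 4 + 2 + 10 = 18.
No covering selection has total cost below 18.

18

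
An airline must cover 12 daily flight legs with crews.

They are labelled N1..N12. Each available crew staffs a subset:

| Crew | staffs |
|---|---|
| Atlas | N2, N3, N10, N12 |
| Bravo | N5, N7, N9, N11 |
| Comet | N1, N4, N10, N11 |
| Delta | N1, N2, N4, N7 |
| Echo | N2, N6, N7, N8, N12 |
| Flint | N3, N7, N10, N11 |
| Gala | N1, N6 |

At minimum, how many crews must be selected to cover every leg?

Atlas and Bravo and Delta and Echo together: Atlas ∪ Bravo ∪ Delta ∪ Echo = {N1, N2, N3, N4, N5, N6, N7, N8, N9, N10, N11, N12} — every leg is covered.
No 3 of the 7 crews cover everything (all 35 combinations miss at least one leg), so 4 is optimal.

4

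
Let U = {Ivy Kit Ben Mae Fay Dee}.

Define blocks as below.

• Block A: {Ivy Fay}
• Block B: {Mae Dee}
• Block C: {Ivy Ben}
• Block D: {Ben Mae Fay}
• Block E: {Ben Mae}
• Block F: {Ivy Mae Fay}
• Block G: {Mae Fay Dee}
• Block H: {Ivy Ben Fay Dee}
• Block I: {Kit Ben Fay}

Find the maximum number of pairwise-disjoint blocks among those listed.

C, G are pairwise disjoint (C={Ivy,Ben}; G={Mae,Fay,Dee}).
Every remaining block overlaps one of these, and no 3 of the listed blocks are pairwise disjoint, so 2 is the maximum.

2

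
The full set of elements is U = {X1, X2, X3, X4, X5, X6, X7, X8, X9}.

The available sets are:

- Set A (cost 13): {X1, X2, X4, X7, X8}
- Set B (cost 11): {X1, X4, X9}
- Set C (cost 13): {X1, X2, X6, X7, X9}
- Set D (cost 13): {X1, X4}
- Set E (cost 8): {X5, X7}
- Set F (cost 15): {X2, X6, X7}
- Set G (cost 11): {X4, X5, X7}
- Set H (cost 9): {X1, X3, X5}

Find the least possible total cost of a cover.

A, C, H together cover every element (A ∪ C ∪ H = {X1, X2, X3, X4, X5, X6, X7, X8, X9}); total cost 13 + 13 + 9 = 35.
No covering selection has total cost below 35.

35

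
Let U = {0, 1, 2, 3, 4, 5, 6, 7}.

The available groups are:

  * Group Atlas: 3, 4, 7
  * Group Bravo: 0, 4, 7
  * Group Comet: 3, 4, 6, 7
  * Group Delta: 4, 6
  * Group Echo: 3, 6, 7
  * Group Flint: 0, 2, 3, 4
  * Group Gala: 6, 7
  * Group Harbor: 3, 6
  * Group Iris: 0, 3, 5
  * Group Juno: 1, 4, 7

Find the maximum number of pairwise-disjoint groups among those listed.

Delta, Iris are pairwise disjoint (Delta={4,6}; Iris={0,3,5}).
Every remaining group overlaps one of these, and no 3 of the listed groups are pairwise disjoint, so 2 is the maximum.

2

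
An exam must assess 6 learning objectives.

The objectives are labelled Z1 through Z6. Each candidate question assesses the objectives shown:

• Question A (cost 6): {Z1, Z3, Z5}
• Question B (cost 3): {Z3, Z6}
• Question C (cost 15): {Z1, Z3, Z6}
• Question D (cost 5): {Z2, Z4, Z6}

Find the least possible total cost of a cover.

11

A, D together cover every objective (A ∪ D = {Z1, Z2, Z3, Z4, Z5, Z6}); total cost 6 + 5 = 11.
The greedy pick B, D, A costs 14; no covering selection beats 11.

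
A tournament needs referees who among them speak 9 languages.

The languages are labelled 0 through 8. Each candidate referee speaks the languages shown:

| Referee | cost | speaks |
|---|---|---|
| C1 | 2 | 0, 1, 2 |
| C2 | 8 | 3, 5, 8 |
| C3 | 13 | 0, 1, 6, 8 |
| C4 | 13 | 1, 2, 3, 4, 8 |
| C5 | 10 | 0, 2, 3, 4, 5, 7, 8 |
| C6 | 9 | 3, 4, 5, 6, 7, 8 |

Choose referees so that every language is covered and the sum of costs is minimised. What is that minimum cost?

11

C1, C6 together cover every language (C1 ∪ C6 = {0, 1, 2, 3, 4, 5, 6, 7, 8}); total cost 2 + 9 = 11.
No covering selection has total cost below 11.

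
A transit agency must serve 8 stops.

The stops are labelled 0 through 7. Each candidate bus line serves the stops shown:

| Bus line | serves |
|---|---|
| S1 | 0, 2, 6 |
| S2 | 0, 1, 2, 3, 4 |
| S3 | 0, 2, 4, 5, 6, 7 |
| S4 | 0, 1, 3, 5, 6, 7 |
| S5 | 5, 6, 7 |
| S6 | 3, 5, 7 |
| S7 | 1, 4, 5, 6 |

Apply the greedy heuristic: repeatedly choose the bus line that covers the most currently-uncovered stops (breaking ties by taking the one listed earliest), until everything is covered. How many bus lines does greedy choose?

2

Greedy: pick S3 (covers 6 new) → pick S2 (covers 2 new). Total picks: 2.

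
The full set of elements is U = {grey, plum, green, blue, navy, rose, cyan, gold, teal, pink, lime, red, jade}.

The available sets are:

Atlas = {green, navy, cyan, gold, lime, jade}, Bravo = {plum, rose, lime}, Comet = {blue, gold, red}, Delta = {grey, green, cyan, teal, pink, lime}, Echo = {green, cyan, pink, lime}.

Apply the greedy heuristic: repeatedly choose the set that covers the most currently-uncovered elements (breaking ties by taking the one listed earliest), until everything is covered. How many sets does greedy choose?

Greedy: pick Atlas (covers 6 new) → pick Delta (covers 3 new) → pick Bravo (covers 2 new) → pick Comet (covers 2 new). Total picks: 4.

4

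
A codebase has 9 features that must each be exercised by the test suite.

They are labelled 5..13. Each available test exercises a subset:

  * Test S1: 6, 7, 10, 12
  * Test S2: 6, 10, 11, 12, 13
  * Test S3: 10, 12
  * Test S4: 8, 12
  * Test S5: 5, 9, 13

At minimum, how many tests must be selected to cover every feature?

S1 and S2 and S4 and S5 together: S1 ∪ S2 ∪ S4 ∪ S5 = {5, 6, 7, 8, 9, 10, 11, 12, 13} — every feature is covered.
No 3 of the 5 tests cover everything (all 10 combinations miss at least one feature), so 4 is optimal.

4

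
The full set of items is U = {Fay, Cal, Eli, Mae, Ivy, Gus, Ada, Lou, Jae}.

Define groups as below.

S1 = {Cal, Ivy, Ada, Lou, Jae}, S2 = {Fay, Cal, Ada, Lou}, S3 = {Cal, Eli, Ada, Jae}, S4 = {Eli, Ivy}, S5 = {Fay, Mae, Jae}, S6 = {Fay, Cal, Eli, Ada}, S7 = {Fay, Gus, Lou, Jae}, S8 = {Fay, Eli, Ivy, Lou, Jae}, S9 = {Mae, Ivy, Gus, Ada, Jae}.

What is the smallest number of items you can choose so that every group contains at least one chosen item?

Take H = {Fay, Cal, Ivy}. Each listed group contains at least one of these, so H is a hitting set of size 3.
No choice of 2 items meets every group, so 3 is the minimum.

3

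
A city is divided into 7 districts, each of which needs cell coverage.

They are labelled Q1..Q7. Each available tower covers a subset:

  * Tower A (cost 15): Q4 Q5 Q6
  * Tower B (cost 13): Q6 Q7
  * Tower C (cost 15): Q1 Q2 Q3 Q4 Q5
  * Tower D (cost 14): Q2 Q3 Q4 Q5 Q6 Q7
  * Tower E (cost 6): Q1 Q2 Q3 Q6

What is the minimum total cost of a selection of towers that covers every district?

20

D, E together cover every district (D ∪ E = {Q1, Q2, Q3, Q4, Q5, Q6, Q7}); total cost 14 + 6 = 20.
No covering selection has total cost below 20.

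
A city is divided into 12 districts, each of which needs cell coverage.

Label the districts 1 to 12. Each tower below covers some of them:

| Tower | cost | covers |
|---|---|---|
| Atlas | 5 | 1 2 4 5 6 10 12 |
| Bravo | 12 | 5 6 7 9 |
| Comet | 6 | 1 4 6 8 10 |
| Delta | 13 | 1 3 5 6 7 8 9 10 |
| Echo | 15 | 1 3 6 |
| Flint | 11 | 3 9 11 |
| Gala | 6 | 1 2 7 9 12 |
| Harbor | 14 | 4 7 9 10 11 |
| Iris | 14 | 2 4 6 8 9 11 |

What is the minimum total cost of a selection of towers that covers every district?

28

Atlas, Comet, Flint, Gala together cover every district (Atlas ∪ Comet ∪ Flint ∪ Gala = {1, 2, 3, 4, 5, 6, 7, 8, 9, 10, 11, 12}); total cost 5 + 6 + 11 + 6 = 28.
No covering selection has total cost below 28.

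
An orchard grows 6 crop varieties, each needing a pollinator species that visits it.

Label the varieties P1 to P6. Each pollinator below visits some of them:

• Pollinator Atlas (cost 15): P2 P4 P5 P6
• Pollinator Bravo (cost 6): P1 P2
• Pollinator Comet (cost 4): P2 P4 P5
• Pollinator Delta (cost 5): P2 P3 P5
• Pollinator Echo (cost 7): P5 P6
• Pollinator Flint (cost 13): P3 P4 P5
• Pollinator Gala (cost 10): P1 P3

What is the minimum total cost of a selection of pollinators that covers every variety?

Comet, Echo, Gala together cover every variety (Comet ∪ Echo ∪ Gala = {P1, P2, P3, P4, P5, P6}); total cost 4 + 7 + 10 = 21.
The greedy pick Comet, Delta, Bravo, Echo costs 22; no covering selection beats 21.

21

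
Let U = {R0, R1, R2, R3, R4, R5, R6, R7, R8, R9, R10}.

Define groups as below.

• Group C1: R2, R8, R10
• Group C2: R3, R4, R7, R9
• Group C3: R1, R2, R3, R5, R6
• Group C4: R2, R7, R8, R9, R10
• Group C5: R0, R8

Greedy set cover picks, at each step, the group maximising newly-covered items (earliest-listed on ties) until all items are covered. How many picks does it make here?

Greedy: pick C3 (covers 5 new) → pick C4 (covers 4 new) → pick C2 (covers 1 new) → pick C5 (covers 1 new). Total picks: 4.

4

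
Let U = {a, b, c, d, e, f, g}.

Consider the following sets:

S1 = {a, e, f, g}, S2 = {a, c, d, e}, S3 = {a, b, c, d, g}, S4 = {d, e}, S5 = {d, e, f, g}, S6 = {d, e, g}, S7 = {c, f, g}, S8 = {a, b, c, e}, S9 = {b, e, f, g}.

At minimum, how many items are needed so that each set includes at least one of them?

The 2 items {e, g} hit every set.
The sets S4, S7 are pairwise disjoint, so any hitting set needs a separate item for each — at least 2. Hence 2 is optimal.

2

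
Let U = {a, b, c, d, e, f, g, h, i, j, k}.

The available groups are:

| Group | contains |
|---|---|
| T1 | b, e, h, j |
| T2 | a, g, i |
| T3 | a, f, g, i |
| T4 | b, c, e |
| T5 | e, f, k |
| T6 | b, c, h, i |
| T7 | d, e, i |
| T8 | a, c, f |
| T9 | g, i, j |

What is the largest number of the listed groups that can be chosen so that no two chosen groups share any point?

2

T7, T8 are pairwise disjoint (T7={d,e,i}; T8={a,c,f}).
Every remaining group overlaps one of these, and no 3 of the listed groups are pairwise disjoint, so 2 is the maximum.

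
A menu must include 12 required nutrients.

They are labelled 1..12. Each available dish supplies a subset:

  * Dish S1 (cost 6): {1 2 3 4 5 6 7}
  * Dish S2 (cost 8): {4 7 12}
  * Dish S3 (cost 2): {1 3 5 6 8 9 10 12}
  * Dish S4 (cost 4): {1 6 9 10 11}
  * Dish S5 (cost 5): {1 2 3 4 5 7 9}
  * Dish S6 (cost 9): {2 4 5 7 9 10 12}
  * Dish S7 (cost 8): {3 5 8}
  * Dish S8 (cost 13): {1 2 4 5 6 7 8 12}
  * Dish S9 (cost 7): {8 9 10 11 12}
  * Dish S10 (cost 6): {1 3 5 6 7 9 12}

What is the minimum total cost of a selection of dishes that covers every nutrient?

11

S3, S4, S5 together cover every nutrient (S3 ∪ S4 ∪ S5 = {1, 2, 3, 4, 5, 6, 7, 8, 9, 10, 11, 12}); total cost 2 + 4 + 5 = 11.
No covering selection has total cost below 11.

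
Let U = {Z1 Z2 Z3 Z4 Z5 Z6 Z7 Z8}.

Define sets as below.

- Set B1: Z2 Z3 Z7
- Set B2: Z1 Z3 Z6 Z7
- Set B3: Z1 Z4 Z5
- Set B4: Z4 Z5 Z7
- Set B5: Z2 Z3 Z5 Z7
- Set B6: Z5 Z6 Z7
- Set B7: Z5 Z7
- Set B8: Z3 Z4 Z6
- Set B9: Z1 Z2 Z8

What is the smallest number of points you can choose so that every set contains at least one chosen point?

3

H = {Z3, Z5, Z8} meets every set (each contains at least one member of H), and |H| = 3.
The sets B7, B8, B9 are pairwise disjoint, so any hitting set needs a separate point for each — at least 3. Hence 3 is optimal.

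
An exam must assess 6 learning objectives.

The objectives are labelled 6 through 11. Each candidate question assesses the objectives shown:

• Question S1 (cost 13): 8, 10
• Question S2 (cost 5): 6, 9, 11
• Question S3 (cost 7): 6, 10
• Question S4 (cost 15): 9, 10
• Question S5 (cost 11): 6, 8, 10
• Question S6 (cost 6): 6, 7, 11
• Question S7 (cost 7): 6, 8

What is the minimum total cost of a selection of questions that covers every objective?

22

S2, S5, S6 together cover every objective (S2 ∪ S5 ∪ S6 = {6, 7, 8, 9, 10, 11}); total cost 5 + 11 + 6 = 22.
No covering selection has total cost below 22.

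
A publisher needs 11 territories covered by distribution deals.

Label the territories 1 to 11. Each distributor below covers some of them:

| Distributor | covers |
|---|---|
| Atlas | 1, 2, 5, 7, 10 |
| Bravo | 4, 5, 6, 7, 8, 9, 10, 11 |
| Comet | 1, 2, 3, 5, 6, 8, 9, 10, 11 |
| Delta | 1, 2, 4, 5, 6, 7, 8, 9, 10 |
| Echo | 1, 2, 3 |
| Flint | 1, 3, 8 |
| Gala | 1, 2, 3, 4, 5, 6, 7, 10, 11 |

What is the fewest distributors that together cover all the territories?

Bravo and Echo together: Bravo ∪ Echo = {1, 2, 3, 4, 5, 6, 7, 8, 9, 10, 11} — every territory is covered.
No single distributor has all 11 territories (the largest, Comet, has 9), so 2 is optimal.

2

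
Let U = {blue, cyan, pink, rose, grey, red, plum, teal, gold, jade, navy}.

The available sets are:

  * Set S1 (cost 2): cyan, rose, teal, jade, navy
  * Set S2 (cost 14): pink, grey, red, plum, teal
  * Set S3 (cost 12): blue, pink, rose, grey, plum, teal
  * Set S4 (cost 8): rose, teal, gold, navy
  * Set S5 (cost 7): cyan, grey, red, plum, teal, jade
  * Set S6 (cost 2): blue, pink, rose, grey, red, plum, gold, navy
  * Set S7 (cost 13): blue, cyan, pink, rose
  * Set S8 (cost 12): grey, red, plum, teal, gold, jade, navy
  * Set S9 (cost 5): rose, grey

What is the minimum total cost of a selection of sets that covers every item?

S1, S6 together cover every item (S1 ∪ S6 = {blue, cyan, pink, rose, grey, red, plum, teal, gold, jade, navy}); total cost 2 + 2 = 4.
No covering selection has total cost below 4.

4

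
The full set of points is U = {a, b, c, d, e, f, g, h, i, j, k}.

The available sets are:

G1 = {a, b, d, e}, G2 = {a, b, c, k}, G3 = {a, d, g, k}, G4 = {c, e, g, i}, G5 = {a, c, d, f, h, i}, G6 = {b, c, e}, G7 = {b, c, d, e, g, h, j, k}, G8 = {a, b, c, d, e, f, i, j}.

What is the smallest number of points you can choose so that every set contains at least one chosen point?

2

Take T = {a, e}. Each listed set contains at least one of these, so T is a hitting set of size 2.
The sets G3, G6 are pairwise disjoint, so any hitting set needs a separate point for each — at least 2. Hence 2 is optimal.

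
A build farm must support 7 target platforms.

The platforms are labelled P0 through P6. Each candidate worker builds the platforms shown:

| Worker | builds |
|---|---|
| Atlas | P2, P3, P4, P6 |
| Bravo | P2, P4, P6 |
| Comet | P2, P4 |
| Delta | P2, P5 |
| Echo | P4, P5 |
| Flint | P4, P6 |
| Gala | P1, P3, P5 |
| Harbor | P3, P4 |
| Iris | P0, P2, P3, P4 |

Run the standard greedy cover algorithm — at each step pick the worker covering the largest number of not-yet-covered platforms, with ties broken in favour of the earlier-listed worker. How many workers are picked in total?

3

Greedy: pick Atlas (covers 4 new) → pick Gala (covers 2 new) → pick Iris (covers 1 new). Total picks: 3.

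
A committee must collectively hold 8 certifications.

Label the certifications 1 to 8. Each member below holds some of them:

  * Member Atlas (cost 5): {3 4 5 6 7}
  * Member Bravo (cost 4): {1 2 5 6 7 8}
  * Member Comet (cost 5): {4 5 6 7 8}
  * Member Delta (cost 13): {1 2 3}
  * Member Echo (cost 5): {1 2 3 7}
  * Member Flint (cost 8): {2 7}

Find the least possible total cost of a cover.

Atlas, Bravo together cover every certification (Atlas ∪ Bravo = {1, 2, 3, 4, 5, 6, 7, 8}); total cost 5 + 4 = 9.
No covering selection has total cost below 9.

9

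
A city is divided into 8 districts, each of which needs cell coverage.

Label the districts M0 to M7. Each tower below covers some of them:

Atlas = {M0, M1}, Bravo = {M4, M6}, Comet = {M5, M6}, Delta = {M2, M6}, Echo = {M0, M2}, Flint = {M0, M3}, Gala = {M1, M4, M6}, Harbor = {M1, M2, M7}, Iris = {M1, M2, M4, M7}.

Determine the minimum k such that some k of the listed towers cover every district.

3

Comet and Flint and Iris together: Comet ∪ Flint ∪ Iris = {M0, M1, M2, M3, M4, M5, M6, M7} — every district is covered.
Only Flint contains M3, so Flint is forced; the remaining 6 districts need at least 2 more towers (each remaining tower adds at most 4) — so at least 3 towers are needed, and 3 is optimal.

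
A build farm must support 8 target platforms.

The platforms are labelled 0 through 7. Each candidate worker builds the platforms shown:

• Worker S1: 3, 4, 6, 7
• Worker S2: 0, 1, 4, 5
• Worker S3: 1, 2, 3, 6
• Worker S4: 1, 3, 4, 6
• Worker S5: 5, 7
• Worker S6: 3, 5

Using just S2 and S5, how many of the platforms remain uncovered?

3

Union of S2, S5 = {0, 1, 4, 5, 7}.
Not covered: 2, 3, 6 — 3 platforms.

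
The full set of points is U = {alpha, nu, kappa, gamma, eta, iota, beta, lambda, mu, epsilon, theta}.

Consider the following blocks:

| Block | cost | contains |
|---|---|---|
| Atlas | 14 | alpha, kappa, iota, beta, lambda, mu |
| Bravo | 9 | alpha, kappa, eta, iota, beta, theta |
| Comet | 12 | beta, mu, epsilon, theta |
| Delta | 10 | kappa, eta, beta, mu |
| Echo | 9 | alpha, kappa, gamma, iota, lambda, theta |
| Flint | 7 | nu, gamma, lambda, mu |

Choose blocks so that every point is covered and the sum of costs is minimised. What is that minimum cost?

28

Bravo, Comet, Flint together cover every point (Bravo ∪ Comet ∪ Flint = {alpha, nu, kappa, gamma, eta, iota, beta, lambda, mu, epsilon, theta}); total cost 9 + 12 + 7 = 28.
No covering selection has total cost below 28.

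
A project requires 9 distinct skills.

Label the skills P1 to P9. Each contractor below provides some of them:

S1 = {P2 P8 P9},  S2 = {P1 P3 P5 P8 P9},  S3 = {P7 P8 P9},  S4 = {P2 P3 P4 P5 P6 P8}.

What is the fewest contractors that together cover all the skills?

Take {S2, S3, S4}. Their union is {P1, P2, P3, P4, P5, P6, P7, P8, P9}, which is all 9 skills.
Only S2 contains P1, so S2 is forced; the remaining 4 skills need at least 2 more contractors (each remaining contractor adds at most 3) — so at least 3 contractors are needed, and 3 is optimal.

3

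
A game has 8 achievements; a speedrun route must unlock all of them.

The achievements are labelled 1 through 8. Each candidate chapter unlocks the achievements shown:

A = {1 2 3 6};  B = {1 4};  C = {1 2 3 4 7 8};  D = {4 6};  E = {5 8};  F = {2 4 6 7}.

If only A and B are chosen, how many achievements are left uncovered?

Union of A, B = {1, 2, 3, 4, 6}.
Not covered: 5, 7, 8 — 3 achievements.

3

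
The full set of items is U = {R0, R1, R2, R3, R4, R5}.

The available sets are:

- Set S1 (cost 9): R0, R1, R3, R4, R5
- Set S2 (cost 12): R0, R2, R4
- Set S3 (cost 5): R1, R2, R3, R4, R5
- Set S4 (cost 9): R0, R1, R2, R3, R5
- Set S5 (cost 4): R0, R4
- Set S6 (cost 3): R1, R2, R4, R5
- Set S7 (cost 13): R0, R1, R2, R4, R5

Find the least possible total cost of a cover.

S3, S5 together cover every item (S3 ∪ S5 = {R0, R1, R2, R3, R4, R5}); total cost 5 + 4 = 9.
The greedy pick S6, S5, S3 costs 12; no covering selection beats 9.

9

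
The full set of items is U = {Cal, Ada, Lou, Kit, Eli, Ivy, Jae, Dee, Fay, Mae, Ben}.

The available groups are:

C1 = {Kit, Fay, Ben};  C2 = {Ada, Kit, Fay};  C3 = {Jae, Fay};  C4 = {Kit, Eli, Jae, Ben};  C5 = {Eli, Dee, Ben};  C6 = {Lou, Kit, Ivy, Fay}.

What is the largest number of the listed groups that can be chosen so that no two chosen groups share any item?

C2, C5 are pairwise disjoint (C2={Ada,Kit,Fay}; C5={Eli,Dee,Ben}).
Every remaining group overlaps one of these, and no 3 of the listed groups are pairwise disjoint, so 2 is the maximum.

2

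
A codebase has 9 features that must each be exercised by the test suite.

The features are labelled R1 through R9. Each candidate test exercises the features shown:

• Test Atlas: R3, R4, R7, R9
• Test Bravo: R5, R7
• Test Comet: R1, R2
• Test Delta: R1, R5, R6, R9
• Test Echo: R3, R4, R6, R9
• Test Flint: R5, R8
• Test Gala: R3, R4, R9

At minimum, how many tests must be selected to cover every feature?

Take {Atlas, Comet, Echo, Flint}. Their union is {R1, R2, R3, R4, R5, R6, R7, R8, R9}, which is all 9 features.
No 3 of the 7 tests cover everything (all 35 combinations miss at least one feature), so 4 is optimal.

4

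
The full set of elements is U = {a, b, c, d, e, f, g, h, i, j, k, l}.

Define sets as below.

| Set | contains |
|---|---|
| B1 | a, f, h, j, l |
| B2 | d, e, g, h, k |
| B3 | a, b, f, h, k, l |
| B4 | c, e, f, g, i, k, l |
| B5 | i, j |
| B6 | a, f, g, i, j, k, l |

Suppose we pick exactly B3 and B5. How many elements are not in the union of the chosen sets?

Union of B3, B5 = {a, b, f, h, i, j, k, l}.
Not covered: c, d, e, g — 4 elements.

4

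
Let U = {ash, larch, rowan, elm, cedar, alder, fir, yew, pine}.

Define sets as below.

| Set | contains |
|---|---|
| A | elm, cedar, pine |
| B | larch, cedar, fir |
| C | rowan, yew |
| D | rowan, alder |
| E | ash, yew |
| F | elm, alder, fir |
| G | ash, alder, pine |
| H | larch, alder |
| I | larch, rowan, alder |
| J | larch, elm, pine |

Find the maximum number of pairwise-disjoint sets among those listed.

A, E, I are pairwise disjoint (A={elm,cedar,pine}; E={ash,yew}; I={larch,rowan,alder}).
Every remaining set overlaps one of these, and no 4 of the listed sets are pairwise disjoint, so 3 is the maximum.

3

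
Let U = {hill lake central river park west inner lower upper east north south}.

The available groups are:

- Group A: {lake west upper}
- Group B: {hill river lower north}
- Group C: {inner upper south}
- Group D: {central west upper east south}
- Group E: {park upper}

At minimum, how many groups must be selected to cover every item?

5

Take {A, B, C, D, E}. Their union is {hill, lake, central, river, park, west, inner, lower, upper, east, north, south}, which is all 12 items.
No 4 of the 5 groups cover everything (all 5 combinations miss at least one item), so 5 is optimal.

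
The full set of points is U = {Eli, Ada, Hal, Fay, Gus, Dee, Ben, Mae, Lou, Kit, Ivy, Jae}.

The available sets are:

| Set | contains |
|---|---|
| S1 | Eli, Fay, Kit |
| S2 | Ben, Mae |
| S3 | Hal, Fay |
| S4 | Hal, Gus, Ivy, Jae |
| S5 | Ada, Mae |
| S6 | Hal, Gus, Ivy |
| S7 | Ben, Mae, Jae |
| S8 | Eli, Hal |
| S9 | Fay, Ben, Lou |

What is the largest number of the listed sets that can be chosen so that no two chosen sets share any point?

S1, S2, S6 are pairwise disjoint (S1={Eli,Fay,Kit}; S2={Ben,Mae}; S6={Hal,Gus,Ivy}).
Every remaining set overlaps one of these, and no 4 of the listed sets are pairwise disjoint, so 3 is the maximum.

3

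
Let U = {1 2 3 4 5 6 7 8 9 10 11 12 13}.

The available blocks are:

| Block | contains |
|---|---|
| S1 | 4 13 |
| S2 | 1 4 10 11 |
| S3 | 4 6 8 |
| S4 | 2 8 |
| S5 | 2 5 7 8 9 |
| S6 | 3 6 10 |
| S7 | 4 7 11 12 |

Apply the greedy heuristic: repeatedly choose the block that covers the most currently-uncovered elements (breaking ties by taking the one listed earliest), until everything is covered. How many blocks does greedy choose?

5

Greedy: pick S5 (covers 5 new) → pick S2 (covers 4 new) → pick S6 (covers 2 new) → pick S1 (covers 1 new) → pick S7 (covers 1 new). Total picks: 5.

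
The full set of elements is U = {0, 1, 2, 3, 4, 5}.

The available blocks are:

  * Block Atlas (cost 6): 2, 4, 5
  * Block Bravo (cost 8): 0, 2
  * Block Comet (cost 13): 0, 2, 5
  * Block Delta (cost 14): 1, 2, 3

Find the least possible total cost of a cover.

Atlas, Bravo, Delta together cover every element (Atlas ∪ Bravo ∪ Delta = {0, 1, 2, 3, 4, 5}); total cost 6 + 8 + 14 = 28.
No covering selection has total cost below 28.

28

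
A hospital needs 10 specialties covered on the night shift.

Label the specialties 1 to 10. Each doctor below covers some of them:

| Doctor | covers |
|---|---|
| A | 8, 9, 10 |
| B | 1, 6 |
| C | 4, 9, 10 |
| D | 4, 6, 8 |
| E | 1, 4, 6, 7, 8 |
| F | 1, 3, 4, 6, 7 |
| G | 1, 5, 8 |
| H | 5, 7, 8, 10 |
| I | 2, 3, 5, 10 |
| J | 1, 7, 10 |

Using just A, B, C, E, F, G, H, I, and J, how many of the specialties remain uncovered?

0

Union of A, B, C, E, F, G, H, I, J = {1, 2, 3, 4, 5, 6, 7, 8, 9, 10} — that's every specialty, so 0 are uncovered.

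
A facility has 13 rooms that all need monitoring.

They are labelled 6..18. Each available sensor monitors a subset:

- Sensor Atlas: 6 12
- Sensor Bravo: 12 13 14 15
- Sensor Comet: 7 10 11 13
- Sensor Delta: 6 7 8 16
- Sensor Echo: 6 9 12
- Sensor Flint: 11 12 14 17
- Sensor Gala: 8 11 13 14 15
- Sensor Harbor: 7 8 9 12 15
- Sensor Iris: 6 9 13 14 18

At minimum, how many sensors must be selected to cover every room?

5

Comet and Delta and Flint and Gala and Iris together: Comet ∪ Delta ∪ Flint ∪ Gala ∪ Iris = {6, 7, 8, 9, 10, 11, 12, 13, 14, 15, 16, 17, 18} — every room is covered.
No 4 of the 9 sensors cover everything (all 126 combinations miss at least one room), so 5 is optimal.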